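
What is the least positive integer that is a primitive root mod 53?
g = 2. For each prime q|52: 2^{26}≡52, 2^{4}≡16, none ≡ 1, so ord_53(2) = 52 and 2 is a primitive root.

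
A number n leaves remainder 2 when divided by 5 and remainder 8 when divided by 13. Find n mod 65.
M = 5 × 13 = 65. M₁ = 13, y₁ ≡ 2 mod 5. M₂ = 5, y₂ ≡ 8 mod 13. n = 2×13×2 + 8×5×8 ≡ 47 mod 65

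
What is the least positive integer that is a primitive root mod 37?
g = 2. For each prime q|36: 2^{18}≡36, 2^{12}≡26, none ≡ 1, so ord_37(2) = 36 and 2 is a primitive root.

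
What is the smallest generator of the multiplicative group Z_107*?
g = 2. Powers: [2, 4, 8, 16, 32, 64, 21, 42, 84, 61, ...] generates all 106 non-zero residues.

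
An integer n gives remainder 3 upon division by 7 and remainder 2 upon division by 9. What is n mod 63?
M = 7 × 9 = 63. M₁ = 9, y₁ ≡ 4 mod 7. M₂ = 7, y₂ ≡ 4 mod 9. n = 3×9×4 + 2×7×4 ≡ 38 mod 63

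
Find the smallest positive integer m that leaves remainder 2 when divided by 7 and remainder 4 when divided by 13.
M = 7 × 13 = 91. M₁ = 13, y₁ ≡ 6 mod 7. M₂ = 7, y₂ ≡ 2 mod 13. m = 2×13×6 + 4×7×2 ≡ 30 mod 91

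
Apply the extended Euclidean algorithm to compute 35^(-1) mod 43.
Extended GCD: 35(16) + 43(-13) = 1. So 35^(-1) ≡ 16 mod 43. Verify: 35 × 16 = 560 ≡ 1 mod 43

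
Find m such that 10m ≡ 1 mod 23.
Since 23 is prime, by Fermat 10^(-1) ≡ 10^{21} ≡ 7 mod 23. Verify: 10 × 7 = 70 ≡ 1 mod 23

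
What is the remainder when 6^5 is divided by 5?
Using Fermat: 6^{4} ≡ 1 (mod 5). 5 ≡ 1 (mod 4). So 6^{5} ≡ 6^{1} ≡ 1 (mod 5)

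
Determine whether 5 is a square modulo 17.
By Euler's criterion: 5^{8} ≡ 16 mod 17. Since this equals -1 (≡ 16), 5 is not a QR.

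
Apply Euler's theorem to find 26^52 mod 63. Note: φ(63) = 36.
By Euler: 26^{36} ≡ 1 mod 63 since gcd(26, 63) = 1. 52 = 1×36 + 16. So 26^{52} ≡ 26^{16} ≡ 37 mod 63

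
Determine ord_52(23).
Powers of 23 mod 52: 23^1≡23, 23^2≡9, 23^3≡51, 23^4≡29, 23^5≡43, 23^6≡1. Order = 6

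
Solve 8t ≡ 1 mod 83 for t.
Since 83 is prime, by Fermat 8^(-1) ≡ 8^{81} ≡ 52 mod 83. Verify: 8 × 52 = 416 ≡ 1 mod 83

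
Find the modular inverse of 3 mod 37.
Since 37 is prime, by Fermat 3^(-1) ≡ 3^{35} ≡ 25 (mod 37). Verify: 3 × 25 = 75 ≡ 1 (mod 37)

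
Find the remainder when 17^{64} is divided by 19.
By Fermat: 17^{18} ≡ 1 (mod 19). 64 = 3×18 + 10. So 17^{64} ≡ 17^{10} ≡ 17 (mod 19)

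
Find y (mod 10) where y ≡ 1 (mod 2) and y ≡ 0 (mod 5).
M = 2 × 5 = 10. M₁ = 5, y₁ ≡ 1 (mod 2). M₂ = 2, y₂ ≡ 3 (mod 5). y = 1×5×1 + 0×2×3 ≡ 5 (mod 10)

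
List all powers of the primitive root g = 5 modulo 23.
5^1, 5^2, ..., 5^{22} mod 23: [5, 2, 10, 4, 20, 8, 17, 16, 11, 9, 22, 18, 21, 13, 19, 3, 15, 6, 7, 12, 14, 1]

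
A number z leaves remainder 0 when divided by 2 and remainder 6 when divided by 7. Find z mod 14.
M = 2 × 7 = 14. M₁ = 7, y₁ ≡ 1 mod 2. M₂ = 2, y₂ ≡ 4 mod 7. z = 0×7×1 + 6×2×4 ≡ 6 mod 14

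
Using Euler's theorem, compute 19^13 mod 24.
By Euler: 19^{8} ≡ 1 mod 24 since gcd(19, 24) = 1. 13 = 1×8 + 5. So 19^{13} ≡ 19^{5} ≡ 19 mod 24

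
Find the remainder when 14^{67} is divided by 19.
By Fermat: 14^{18} ≡ 1 mod 19. 67 = 3×18 + 13. So 14^{67} ≡ 14^{13} ≡ 2 mod 19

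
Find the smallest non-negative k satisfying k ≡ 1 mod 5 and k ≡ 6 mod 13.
M = 5 × 13 = 65. M₁ = 13, y₁ ≡ 2 mod 5. M₂ = 5, y₂ ≡ 8 mod 13. k = 1×13×2 + 6×5×8 ≡ 6 mod 65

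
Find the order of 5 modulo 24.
Powers of 5 mod 24: 5^1≡5, 5^2≡1. Order = 2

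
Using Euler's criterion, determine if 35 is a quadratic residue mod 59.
By Euler's criterion: 35^{29} ≡ 1 mod 59. Since this equals 1, 35 is a QR.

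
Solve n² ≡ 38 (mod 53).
The square roots of 38 mod 53 are 12 and 41. Verify: 12² = 144 ≡ 38 (mod 53)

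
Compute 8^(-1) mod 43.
Since 43 is prime, by Fermat 8^(-1) ≡ 8^{41} ≡ 27 mod 43. Verify: 8 × 27 = 216 ≡ 1 mod 43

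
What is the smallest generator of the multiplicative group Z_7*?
g = 3. For each prime q|6: 3^{3}≡6, 3^{2}≡2, none ≡ 1, so ord_7(3) = 6 and 3 is a primitive root.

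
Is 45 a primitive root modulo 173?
ord_173(45) divides 172. For each prime q|172: 45^{86}≡172, 45^{4}≡6, none ≡ 1. So 45 has order 172 and is a primitive root mod 173.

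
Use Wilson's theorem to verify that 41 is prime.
(40)! mod 41 = 40. Since this equals -1 (mod 41), Wilson confirms 41 is prime.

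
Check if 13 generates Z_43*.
13^{21} ≡ 1 (mod 43) and 21 < 42, so ord_43(13) = 21 ≠ 42 and 13 is not a primitive root.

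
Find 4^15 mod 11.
Using Fermat: 4^{10} ≡ 1 mod 11. 15 ≡ 5 mod 10. So 4^{15} ≡ 4^{5} ≡ 1 mod 11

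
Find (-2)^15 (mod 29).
By repeated squaring (mod 29): (-2)^{1}≡27, (-2)^{2}≡4, (-2)^{4}≡16, (-2)^{8}≡24. Then (-2)^{15} = (-2)^{8+4+2+1} ≡ 24 × 16 × 4 × 27 ≡ 2 (mod 29)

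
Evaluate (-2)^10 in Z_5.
Using Fermat: (-2)^{4} ≡ 1 mod 5. 10 ≡ 2 mod 4. So (-2)^{10} ≡ (-2)^{2} ≡ 4 mod 5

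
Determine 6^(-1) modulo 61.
Since 61 is prime, by Fermat 6^(-1) ≡ 6^{59} ≡ 51 mod 61. Verify: 6 × 51 = 306 ≡ 1 mod 61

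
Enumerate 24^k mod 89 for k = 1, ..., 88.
24^1, 24^2, ..., 24^{88} mod 89: [24, 42, 29, 73, 61, 40, 70, 78, 3, 72, 37, 87, 41, 5, 31, 32, 56, 9, 38, 22, 83, 34, 15, 4, 7, 79, 27, 25, 66, 71, 13, 45, 12, 21, 59, 81, 75, 20, 35, 39, 46, 36, 63, 88, 65, 47, 60, 16, 28, 49, 19, 11, 86, 17, 52, 2, 48, 84, 58, 57, 33, 80, 51, 67, 6, 55, 74, 85, 82, 10, 62, 64, 23, 18, 76, 44, 77, 68, 30, 8, 14, 69, 54, 50, 43, 53, 26, 1]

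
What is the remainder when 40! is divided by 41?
By Wilson's theorem, (40)! ≡ -1 ≡ 40 (mod 41)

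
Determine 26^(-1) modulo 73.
Since 73 is prime, by Fermat 26^(-1) ≡ 26^{71} ≡ 59 (mod 73). Verify: 26 × 59 = 1534 ≡ 1 (mod 73)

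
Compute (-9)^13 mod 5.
Using Fermat: (-9)^{4} ≡ 1 (mod 5). 13 ≡ 1 (mod 4). So (-9)^{13} ≡ (-9)^{1} ≡ 1 (mod 5)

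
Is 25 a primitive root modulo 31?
25^{3} ≡ 1 mod 31 and 3 < 30, so ord_31(25) = 3 ≠ 30 and 25 is not a primitive root.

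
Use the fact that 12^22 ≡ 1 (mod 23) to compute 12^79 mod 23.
By Fermat: 12^{22} ≡ 1 (mod 23). 79 = 3×22 + 13. So 12^{79} ≡ 12^{13} ≡ 6 (mod 23)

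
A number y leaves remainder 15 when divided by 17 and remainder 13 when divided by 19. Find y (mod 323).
M = 17 × 19 = 323. M₁ = 19, y₁ ≡ 9 (mod 17). M₂ = 17, y₂ ≡ 9 (mod 19). y = 15×19×9 + 13×17×9 ≡ 32 (mod 323)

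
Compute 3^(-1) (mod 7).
Since 7 is prime, by Fermat 3^(-1) ≡ 3^{5} ≡ 5 (mod 7). Verify: 3 × 5 = 15 ≡ 1 (mod 7)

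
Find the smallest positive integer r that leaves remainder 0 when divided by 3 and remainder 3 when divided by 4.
M = 3 × 4 = 12. M₁ = 4, y₁ ≡ 1 mod 3. M₂ = 3, y₂ ≡ 3 mod 4. r = 0×4×1 + 3×3×3 ≡ 3 mod 12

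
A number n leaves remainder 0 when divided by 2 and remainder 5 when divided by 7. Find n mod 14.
M = 2 × 7 = 14. M₁ = 7, y₁ ≡ 1 mod 2. M₂ = 2, y₂ ≡ 4 mod 7. n = 0×7×1 + 5×2×4 ≡ 12 mod 14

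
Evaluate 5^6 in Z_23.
By repeated squaring mod 23: 5^{1}≡5, 5^{2}≡2, 5^{4}≡4. Then 5^{6} = 5^{4+2} ≡ 4 × 2 ≡ 8 mod 23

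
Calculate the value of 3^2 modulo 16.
3^{2} = 9 ≡ 9 (mod 16)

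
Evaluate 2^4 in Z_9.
2^{4} = 16 ≡ 7 mod 9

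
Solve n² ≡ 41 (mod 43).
The square roots of 41 mod 43 are 16 and 27. Verify: 16² = 256 ≡ 41 (mod 43)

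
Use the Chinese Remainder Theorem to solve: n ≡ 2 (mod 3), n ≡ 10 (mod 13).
M = 3 × 13 = 39. M₁ = 13, y₁ ≡ 1 (mod 3). M₂ = 3, y₂ ≡ 9 (mod 13). n = 2×13×1 + 10×3×9 ≡ 23 (mod 39)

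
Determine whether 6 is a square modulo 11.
By Euler's criterion: 6^{5} ≡ 10 mod 11. Since this equals -1 (≡ 10), 6 is not a QR.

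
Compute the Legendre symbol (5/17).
(5/17) = 5^{8} mod 17 = -1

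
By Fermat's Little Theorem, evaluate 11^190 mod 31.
By Fermat: 11^{30} ≡ 1 mod 31. 190 ≡ 10 mod 30. So 11^{190} ≡ 11^{10} ≡ 5 mod 31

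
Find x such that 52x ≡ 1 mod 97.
Since 97 is prime, by Fermat 52^(-1) ≡ 52^{95} ≡ 28 mod 97. Verify: 52 × 28 = 1456 ≡ 1 mod 97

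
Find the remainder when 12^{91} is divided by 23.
By Fermat: 12^{22} ≡ 1 mod 23. 91 = 4×22 + 3. So 12^{91} ≡ 12^{3} ≡ 3 mod 23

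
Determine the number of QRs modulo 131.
The squaring map on Z_131* is 2-to-1, so there are (130)/2 = 65 QRs.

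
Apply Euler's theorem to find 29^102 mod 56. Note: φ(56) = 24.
By Euler: 29^{24} ≡ 1 mod 56 since gcd(29, 56) = 1. 102 = 4×24 + 6. So 29^{102} ≡ 29^{6} ≡ 1 mod 56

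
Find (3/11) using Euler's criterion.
(3/11) = 3^{5} mod 11 = 1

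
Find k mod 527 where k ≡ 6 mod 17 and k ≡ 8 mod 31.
M = 17 × 31 = 527. M₁ = 31, y₁ ≡ 11 mod 17. M₂ = 17, y₂ ≡ 11 mod 31. k = 6×31×11 + 8×17×11 ≡ 380 mod 527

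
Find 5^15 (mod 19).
By repeated squaring (mod 19): 5^{1}≡5, 5^{2}≡6, 5^{4}≡17, 5^{8}≡4. Then 5^{15} = 5^{8+4+2+1} ≡ 4 × 17 × 6 × 5 ≡ 7 (mod 19)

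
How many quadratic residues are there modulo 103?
Exactly half the non-zero residues mod a prime are QRs: (103-1)/2 = 51.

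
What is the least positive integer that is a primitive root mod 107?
g = 2. For each prime q|106: 2^{53}≡106, 2^{2}≡4, none ≡ 1, so ord_107(2) = 106 and 2 is a primitive root.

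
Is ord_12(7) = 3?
Powers of 7 mod 12: 7^1≡7, 7^2≡1. Already 7^2≡1, so the order is 2 < 3. No, the actual order is 2.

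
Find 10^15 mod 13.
Using Fermat: 10^{12} ≡ 1 mod 13. 15 ≡ 3 mod 12. So 10^{15} ≡ 10^{3} ≡ 12 mod 13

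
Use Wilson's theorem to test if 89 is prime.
(88)! mod 89 = 88. Since 88 ≡ -1 (mod 89), 89 is prime.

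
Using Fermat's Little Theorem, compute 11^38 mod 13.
By Fermat: 11^{12} ≡ 1 (mod 13). 38 = 3×12 + 2. So 11^{38} ≡ 11^{2} ≡ 4 (mod 13)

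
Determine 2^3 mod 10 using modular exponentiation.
2^{3} = 8 ≡ 8 (mod 10)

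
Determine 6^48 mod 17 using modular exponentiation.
Using Fermat: 6^{16} ≡ 1 (mod 17). 48 ≡ 0 (mod 16). So 6^{48} ≡ 6^{0} ≡ 1 (mod 17)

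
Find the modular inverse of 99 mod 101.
Since 101 is prime, by Fermat 99^(-1) ≡ 99^{99} ≡ 50 (mod 101). Verify: 99 × 50 = 4950 ≡ 1 (mod 101)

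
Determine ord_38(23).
Powers of 23 mod 38: 23^1≡23, 23^2≡35, 23^3≡7, 23^4≡9, 23^5≡17, 23^6≡11, 23^7≡25, 23^8≡5, 23^9≡1. So the order of 23 is 9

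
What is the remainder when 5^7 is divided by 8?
By repeated squaring (mod 8): 5^{1}≡5, 5^{2}≡1, 5^{4}≡1. Then 5^{7} = 5^{4+2+1} ≡ 1 × 1 × 5 ≡ 5 (mod 8)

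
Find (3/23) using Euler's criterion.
(3/23) = 3^{11} mod 23 = 1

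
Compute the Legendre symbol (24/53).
(24/53) = 24^{26} mod 53 = 1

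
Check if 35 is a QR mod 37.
By Euler's criterion: 35^{18} ≡ 36 (mod 37). Since this equals -1 (≡ 36), 35 is not a QR.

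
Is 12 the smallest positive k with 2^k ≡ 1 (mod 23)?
Powers of 2 mod 23: 2^1≡2, 2^2≡4, 2^3≡8, 2^4≡16, 2^5≡9, 2^6≡18, 2^7≡13, 2^8≡3, 2^9≡6, 2^10≡12, 2^11≡1. Already 2^11≡1, so the order is 11 < 12. No, the actual order is 11.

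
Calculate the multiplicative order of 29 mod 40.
Powers of 29 mod 40: 29^1≡29, 29^2≡1. So the order of 29 is 2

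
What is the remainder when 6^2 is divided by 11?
6^{2} = 36 ≡ 3 (mod 11)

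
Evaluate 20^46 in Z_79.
By repeated squaring (mod 79): 20^{1}≡20, 20^{2}≡5, 20^{4}≡25, 20^{8}≡72, 20^{16}≡49, 20^{32}≡31. Then 20^{46} = 20^{32+8+4+2} ≡ 31 × 72 × 25 × 5 ≡ 51 (mod 79)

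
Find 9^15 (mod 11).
Using Fermat: 9^{10} ≡ 1 (mod 11). 15 ≡ 5 (mod 10). So 9^{15} ≡ 9^{5} ≡ 1 (mod 11)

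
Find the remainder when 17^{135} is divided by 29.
By Fermat: 17^{28} ≡ 1 (mod 29). 135 = 4×28 + 23. So 17^{135} ≡ 17^{23} ≡ 12 (mod 29)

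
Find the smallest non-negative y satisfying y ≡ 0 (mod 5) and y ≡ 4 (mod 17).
M = 5 × 17 = 85. M₁ = 17, y₁ ≡ 3 (mod 5). M₂ = 5, y₂ ≡ 7 (mod 17). y = 0×17×3 + 4×5×7 ≡ 55 (mod 85)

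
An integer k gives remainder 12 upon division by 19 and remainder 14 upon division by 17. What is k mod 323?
M = 19 × 17 = 323. M₁ = 17, y₁ ≡ 9 mod 19. M₂ = 19, y₂ ≡ 9 mod 17. k = 12×17×9 + 14×19×9 ≡ 31 mod 323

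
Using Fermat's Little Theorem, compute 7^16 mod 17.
By Fermat's Little Theorem, 7^{16} ≡ 1 mod 17 since 17 is prime and gcd(7, 17) = 1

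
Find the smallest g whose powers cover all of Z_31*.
g = 3. Powers: [3, 9, 27, 19, 26, 16, 17, 20, 29, ...] generates all 30 non-zero residues.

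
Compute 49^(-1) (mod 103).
Since 103 is prime, by Fermat 49^(-1) ≡ 49^{101} ≡ 82 (mod 103). Verify: 49 × 82 = 4018 ≡ 1 (mod 103)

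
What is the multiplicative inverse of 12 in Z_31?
Since 31 is prime, by Fermat 12^(-1) ≡ 12^{29} ≡ 13 (mod 31). Verify: 12 × 13 = 156 ≡ 1 (mod 31)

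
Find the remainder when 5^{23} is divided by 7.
By Fermat: 5^{6} ≡ 1 (mod 7). 23 = 3×6 + 5. So 5^{23} ≡ 5^{5} ≡ 3 (mod 7)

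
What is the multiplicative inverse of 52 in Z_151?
Since 151 is prime, by Fermat 52^(-1) ≡ 52^{149} ≡ 61 mod 151. Verify: 52 × 61 = 3172 ≡ 1 mod 151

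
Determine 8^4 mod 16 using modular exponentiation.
8^{4} = 4096 ≡ 0 (mod 16)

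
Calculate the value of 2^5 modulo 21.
By repeated squaring (mod 21): 2^{1}≡2, 2^{2}≡4, 2^{4}≡16. Then 2^{5} = 2^{4+1} ≡ 16 × 2 ≡ 11 (mod 21)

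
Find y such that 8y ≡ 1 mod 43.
Since 43 is prime, by Fermat 8^(-1) ≡ 8^{41} ≡ 27 mod 43. Verify: 8 × 27 = 216 ≡ 1 mod 43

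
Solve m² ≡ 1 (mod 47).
The square roots of 1 mod 47 are 1 and 46. Verify: 1² = 1 ≡ 1 (mod 47)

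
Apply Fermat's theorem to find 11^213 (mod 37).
By Fermat: 11^{36} ≡ 1 (mod 37). 213 ≡ 33 (mod 36). So 11^{213} ≡ 11^{33} ≡ 36 (mod 37)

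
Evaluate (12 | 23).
(12/23) = 12^{11} mod 23 = 1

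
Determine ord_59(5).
Powers of 5 mod 59: 5^1≡5, 5^2≡25, 5^3≡7, 5^4≡35, 5^5≡57, 5^6≡49, 5^7≡9, 5^8≡45, 5^9≡48, 5^10≡4, 5^11≡20, 5^12≡41, 5^13≡28, 5^14≡22, 5^15≡51, 5^16≡19, 5^17≡36, 5^18≡3, 5^19≡15, 5^20≡16, 5^21≡21, 5^22≡46, 5^23≡53, 5^24≡29, 5^25≡27, 5^26≡17, 5^27≡26, 5^28≡12, 5^29≡1. Order = 29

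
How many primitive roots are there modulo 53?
Number of primitive roots mod 53 = φ(p-1) = φ(52) = 24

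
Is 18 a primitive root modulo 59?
ord_59(18) divides 58. For each prime q|58: 18^{29}≡58, 18^{2}≡29, none ≡ 1. So 18 has order 58 and is a primitive root mod 59.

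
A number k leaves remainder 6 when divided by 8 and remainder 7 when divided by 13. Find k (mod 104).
M = 8 × 13 = 104. M₁ = 13, y₁ ≡ 5 (mod 8). M₂ = 8, y₂ ≡ 5 (mod 13). k = 6×13×5 + 7×8×5 ≡ 46 (mod 104)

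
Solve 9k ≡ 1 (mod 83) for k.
Since 83 is prime, by Fermat 9^(-1) ≡ 9^{81} ≡ 37 (mod 83). Verify: 9 × 37 = 333 ≡ 1 (mod 83)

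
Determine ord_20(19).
Powers of 19 mod 20: 19^1≡19, 19^2≡1. Order = 2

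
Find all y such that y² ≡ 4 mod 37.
The square roots of 4 mod 37 are 35 and 2. Verify: 35² = 1225 ≡ 4 mod 37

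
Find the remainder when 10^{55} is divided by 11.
By Fermat: 10^{10} ≡ 1 (mod 11). 55 = 5×10 + 5. So 10^{55} ≡ 10^{5} ≡ 10 (mod 11)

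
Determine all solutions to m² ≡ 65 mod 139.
The square roots of 65 mod 139 are 64 and 75. Verify: 64² = 4096 ≡ 65 mod 139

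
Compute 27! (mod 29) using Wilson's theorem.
(28)! = (27)! × (28) ≡ -1 (mod 29). So (27)! ≡ -1 × (28)^(-1) ≡ (-1)×(-1) = 1 (mod 29)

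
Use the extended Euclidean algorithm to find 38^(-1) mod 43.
Extended GCD: 38(17) + 43(-15) = 1. So 38^(-1) ≡ 17 mod 43. Verify: 38 × 17 = 646 ≡ 1 mod 43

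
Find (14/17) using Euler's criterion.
(14/17) = 14^{8} mod 17 = -1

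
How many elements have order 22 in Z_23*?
Number of primitive roots mod 23 = φ(p-1) = φ(22) = 10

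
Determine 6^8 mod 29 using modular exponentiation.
By repeated squaring (mod 29): 6^{1}≡6, 6^{2}≡7, 6^{4}≡20, 6^{8}≡23. So 6^{8} ≡ 23 (mod 29)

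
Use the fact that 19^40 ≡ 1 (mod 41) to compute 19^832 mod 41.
By Fermat: 19^{40} ≡ 1 (mod 41). 832 ≡ 32 (mod 40). So 19^{832} ≡ 19^{32} ≡ 10 (mod 41)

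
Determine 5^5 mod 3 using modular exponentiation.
Using Fermat: 5^{2} ≡ 1 (mod 3). 5 ≡ 1 (mod 2). So 5^{5} ≡ 5^{1} ≡ 2 (mod 3)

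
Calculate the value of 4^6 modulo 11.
By repeated squaring mod 11: 4^{1}≡4, 4^{2}≡5, 4^{4}≡3. Then 4^{6} = 4^{4+2} ≡ 3 × 5 ≡ 4 mod 11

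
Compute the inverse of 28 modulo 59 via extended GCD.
Extended GCD: 28(19) + 59(-9) = 1. So 28^(-1) ≡ 19 mod 59. Verify: 28 × 19 = 532 ≡ 1 mod 59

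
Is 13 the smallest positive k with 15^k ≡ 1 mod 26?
Powers of 15 mod 26: 15^1≡15, 15^2≡17, 15^3≡21, 15^4≡3, 15^5≡19, 15^6≡25, 15^7≡11, 15^8≡9, 15^9≡5, 15^10≡23, 15^11≡7, 15^12≡1. Already 15^12≡1, so the order is 12 < 13. No, the actual order is 12.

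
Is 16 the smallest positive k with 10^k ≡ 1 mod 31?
Powers of 10 mod 31: 10^1≡10, 10^2≡7, 10^3≡8, 10^4≡18, 10^5≡25, 10^6≡2, 10^7≡20, 10^8≡14, 10^9≡16, 10^10≡5, 10^11≡19, 10^12≡4, 10^13≡9, 10^14≡28, 10^15≡1. Already 10^15≡1, so the order is 15 < 16. No, the actual order is 15.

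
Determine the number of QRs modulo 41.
For prime 41, there are (p-1)/2 = (41-1)/2 = 20 quadratic residues (excluding 0).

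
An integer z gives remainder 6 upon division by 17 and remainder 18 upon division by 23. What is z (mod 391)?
M = 17 × 23 = 391. M₁ = 23, y₁ ≡ 3 (mod 17). M₂ = 17, y₂ ≡ 19 (mod 23). z = 6×23×3 + 18×17×19 ≡ 363 (mod 391)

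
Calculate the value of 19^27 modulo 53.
By repeated squaring mod 53: 19^{1}≡19, 19^{2}≡43, 19^{4}≡47, 19^{8}≡36, 19^{16}≡24. Then 19^{27} = 19^{16+8+2+1} ≡ 24 × 36 × 43 × 19 ≡ 34 mod 53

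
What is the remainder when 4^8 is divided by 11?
By repeated squaring (mod 11): 4^{1}≡4, 4^{2}≡5, 4^{4}≡3, 4^{8}≡9. So 4^{8} ≡ 9 (mod 11)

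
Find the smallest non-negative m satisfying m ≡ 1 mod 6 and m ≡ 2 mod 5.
M = 6 × 5 = 30. M₁ = 5, y₁ ≡ 5 mod 6. M₂ = 6, y₂ ≡ 1 mod 5. m = 1×5×5 + 2×6×1 ≡ 7 mod 30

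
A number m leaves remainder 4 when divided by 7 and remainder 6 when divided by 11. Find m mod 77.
M = 7 × 11 = 77. M₁ = 11, y₁ ≡ 2 mod 7. M₂ = 7, y₂ ≡ 8 mod 11. m = 4×11×2 + 6×7×8 ≡ 39 mod 77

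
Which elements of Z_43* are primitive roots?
There are φ(42) = 12 primitive roots mod 43: {3, 5, 12, 18, 19, 20, 26, 28, 29, 30, 33, 34}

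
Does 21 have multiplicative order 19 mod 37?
Powers of 21 mod 37: 21^1≡21, 21^2≡34, 21^3≡11, 21^4≡9, 21^5≡4, 21^6≡10, 21^7≡25, 21^8≡7, 21^9≡36, 21^10≡16, 21^11≡3, 21^12≡26, 21^13≡28, 21^14≡33, 21^15≡27, 21^16≡12, 21^17≡30, 21^18≡1. Already 21^18≡1, so the order is 18 < 19. No, the actual order is 18.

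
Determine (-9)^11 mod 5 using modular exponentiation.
Using Fermat: (-9)^{4} ≡ 1 (mod 5). 11 ≡ 3 (mod 4). So (-9)^{11} ≡ (-9)^{3} ≡ 1 (mod 5)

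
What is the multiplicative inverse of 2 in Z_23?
Since 23 is prime, by Fermat 2^(-1) ≡ 2^{21} ≡ 12 (mod 23). Verify: 2 × 12 = 24 ≡ 1 (mod 23)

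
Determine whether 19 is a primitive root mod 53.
ord_53(19) divides 52. For each prime q|52: 19^{26}≡52, 19^{4}≡47, none ≡ 1. So 19 has order 52 and is a primitive root mod 53.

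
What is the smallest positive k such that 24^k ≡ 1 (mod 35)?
Powers of 24 mod 35: 24^1≡24, 24^2≡16, 24^3≡34, 24^4≡11, 24^5≡19, 24^6≡1. ord_35(24) = 6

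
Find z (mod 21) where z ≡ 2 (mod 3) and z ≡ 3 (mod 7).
M = 3 × 7 = 21. M₁ = 7, y₁ ≡ 1 (mod 3). M₂ = 3, y₂ ≡ 5 (mod 7). z = 2×7×1 + 3×3×5 ≡ 17 (mod 21)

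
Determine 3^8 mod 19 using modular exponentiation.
By repeated squaring (mod 19): 3^{1}≡3, 3^{2}≡9, 3^{4}≡5, 3^{8}≡6. So 3^{8} ≡ 6 (mod 19)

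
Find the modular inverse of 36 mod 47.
Since 47 is prime, by Fermat 36^(-1) ≡ 36^{45} ≡ 17 mod 47. Verify: 36 × 17 = 612 ≡ 1 mod 47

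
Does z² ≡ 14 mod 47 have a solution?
By Euler's criterion: 14^{23} ≡ 1 mod 47. Since this equals 1, 14 is a QR.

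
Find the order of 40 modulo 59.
Powers of 40 mod 59: 40^1≡40, 40^2≡7, 40^3≡44, 40^4≡49, 40^5≡13, 40^6≡48, 40^7≡32, 40^8≡41, 40^9≡47, 40^10≡51, 40^11≡34, 40^12≡3, 40^13≡2, 40^14≡21, 40^15≡14, 40^16≡29, 40^17≡39, 40^18≡26, 40^19≡37, 40^20≡5, 40^21≡23, 40^22≡35, 40^23≡43, 40^24≡9, 40^25≡6, 40^26≡4, 40^27≡42, 40^28≡28, 40^29≡58, 40^30≡19, 40^31≡52, 40^32≡15, 40^33≡10, 40^34≡46, 40^35≡11, 40^36≡27, 40^37≡18, 40^38≡12, 40^39≡8, 40^40≡25, 40^41≡56, 40^42≡57, 40^43≡38, 40^44≡45, 40^45≡30, 40^46≡20, 40^47≡33, 40^48≡22, 40^49≡54, 40^50≡36, 40^51≡24, 40^52≡16, 40^53≡50, 40^54≡53, 40^55≡55, 40^56≡17, 40^57≡31, 40^58≡1. Order = 58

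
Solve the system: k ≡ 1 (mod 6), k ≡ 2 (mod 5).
M = 6 × 5 = 30. M₁ = 5, y₁ ≡ 5 (mod 6). M₂ = 6, y₂ ≡ 1 (mod 5). k = 1×5×5 + 2×6×1 ≡ 7 (mod 30)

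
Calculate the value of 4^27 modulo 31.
By repeated squaring (mod 31): 4^{1}≡4, 4^{2}≡16, 4^{4}≡8, 4^{8}≡2, 4^{16}≡4. Then 4^{27} = 4^{16+8+2+1} ≡ 4 × 2 × 16 × 4 ≡ 16 (mod 31)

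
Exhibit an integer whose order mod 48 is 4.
19 has order 4 mod 48 since 19^{4} ≡ 1 mod 48 and no smaller power works.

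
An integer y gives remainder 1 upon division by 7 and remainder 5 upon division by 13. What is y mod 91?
M = 7 × 13 = 91. M₁ = 13, y₁ ≡ 6 mod 7. M₂ = 7, y₂ ≡ 2 mod 13. y = 1×13×6 + 5×7×2 ≡ 57 mod 91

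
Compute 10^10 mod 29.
By repeated squaring mod 29: 10^{1}≡10, 10^{2}≡13, 10^{4}≡24, 10^{8}≡25. Then 10^{10} = 10^{8+2} ≡ 25 × 13 ≡ 6 mod 29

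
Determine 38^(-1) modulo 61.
Since 61 is prime, by Fermat 38^(-1) ≡ 38^{59} ≡ 53 (mod 61). Verify: 38 × 53 = 2014 ≡ 1 (mod 61)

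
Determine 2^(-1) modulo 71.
Since 71 is prime, by Fermat 2^(-1) ≡ 2^{69} ≡ 36 mod 71. Verify: 2 × 36 = 72 ≡ 1 mod 71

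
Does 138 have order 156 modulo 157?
138^{78} ≡ 1 (mod 157) and 78 < 156, so ord_157(138) = 78 ≠ 156 and 138 is not a primitive root.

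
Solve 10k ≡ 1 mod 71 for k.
Since 71 is prime, by Fermat 10^(-1) ≡ 10^{69} ≡ 64 mod 71. Verify: 10 × 64 = 640 ≡ 1 mod 71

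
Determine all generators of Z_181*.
There are φ(180) = 48 primitive roots mod 181: {2, 10, 18, 21, 23, 24, 28, 41, 47, 50, 53, 54, 57, 58, 63, 66, 69, 76, 77, 78, 83, 84, 85, 90, 91, 96, 97, 98, 103, 104, 105, 112, 115, 118, 123, 124, 127, 128, 131, 134, 140, 153, 157, 158, 160, 163, 171, 179}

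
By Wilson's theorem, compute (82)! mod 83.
By Wilson's theorem, (82)! ≡ -1 ≡ 82 mod 83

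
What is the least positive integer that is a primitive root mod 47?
g = 5. Powers: [5, 25, 31, 14, 23, 21, 11, ...] generates all 46 non-zero residues.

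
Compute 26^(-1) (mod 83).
Since 83 is prime, by Fermat 26^(-1) ≡ 26^{81} ≡ 16 (mod 83). Verify: 26 × 16 = 416 ≡ 1 (mod 83)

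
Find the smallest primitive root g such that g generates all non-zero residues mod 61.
g = 2. Powers: [2, 4, 8, 16, 32, 3, ...] generates all 60 non-zero residues.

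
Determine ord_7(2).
Powers of 2 mod 7: 2^1≡2, 2^2≡4, 2^3≡1. So the order of 2 is 3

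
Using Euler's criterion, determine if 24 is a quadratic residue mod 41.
By Euler's criterion: 24^{20} ≡ 40 mod 41. Since this equals -1 (≡ 40), 24 is not a QR.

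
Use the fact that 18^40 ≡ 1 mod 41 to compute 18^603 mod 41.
By Fermat: 18^{40} ≡ 1 mod 41. 603 ≡ 3 mod 40. So 18^{603} ≡ 18^{3} ≡ 10 mod 41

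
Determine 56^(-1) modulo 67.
Since 67 is prime, by Fermat 56^(-1) ≡ 56^{65} ≡ 6 mod 67. Verify: 56 × 6 = 336 ≡ 1 mod 67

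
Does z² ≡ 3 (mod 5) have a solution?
By Euler's criterion: 3^{2} ≡ 4 (mod 5). Since this equals -1 (≡ 4), 3 is not a QR.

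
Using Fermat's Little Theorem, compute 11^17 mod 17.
By Fermat: 11^{16} ≡ 1 (mod 17). So 11^{17} = 11^{16} · 11^{1} ≡ 11^{1} ≡ 11 (mod 17)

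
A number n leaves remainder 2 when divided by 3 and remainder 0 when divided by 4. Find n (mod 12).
M = 3 × 4 = 12. M₁ = 4, y₁ ≡ 1 (mod 3). M₂ = 3, y₂ ≡ 3 (mod 4). n = 2×4×1 + 0×3×3 ≡ 8 (mod 12)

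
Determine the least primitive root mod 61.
g = 2. For each prime q|60: 2^{30}≡60, 2^{20}≡47, 2^{12}≡9, none ≡ 1, so ord_61(2) = 60 and 2 is a primitive root.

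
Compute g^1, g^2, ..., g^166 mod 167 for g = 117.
117^1, 117^2, ..., 117^{166} mod 167: [117, 162, 83, 25, 86, 42, 71, 124, 146, 48, 105, 94, 143, 31, 120, 12, 68, 107, 161, 133, 30, 3, 17, 152, 82, 75, 91, 126, 46, 38, 104, 144, 148, 115, 95, 93, 26, 36, 37, 154, 149, 65, 90, 9, 51, 122, 79, 58, 106, 44, 138, 114, 145, 98, 110, 11, 118, 112, 78, 108, 111, 128, 113, 28, 103, 27, 153, 32, 70, 7, 151, 132, 80, 8, 101, 127, 163, 33, 20, 2, 67, 157, 166, 50, 5, 84, 142, 81, 125, 96, 43, 21, 119, 62, 73, 24, 136, 47, 155, 99, 60, 6, 34, 137, 164, 150, 15, 85, 92, 76, 41, 121, 129, 63, 23, 19, 52, 72, 74, 141, 131, 130, 13, 18, 102, 77, 158, 116, 45, 88, 109, 61, 123, 29, 53, 22, 69, 57, 156, 49, 55, 89, 59, 56, 39, 54, 139, 64, 140, 14, 135, 97, 160, 16, 35, 87, 159, 66, 40, 4, 134, 147, 165, 100, 10, 1]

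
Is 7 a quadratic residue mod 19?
By Euler's criterion: 7^{9} ≡ 1 mod 19. Since this equals 1, 7 is a QR.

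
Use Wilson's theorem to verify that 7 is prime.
(6)! mod 7 = 6. Since this equals -1 mod 7, Wilson confirms 7 is prime.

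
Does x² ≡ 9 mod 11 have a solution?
By Euler's criterion: 9^{5} ≡ 1 mod 11. Since this equals 1, 9 is a QR.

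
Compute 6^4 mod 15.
6^{4} = 1296 ≡ 6 mod 15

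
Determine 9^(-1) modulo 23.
Since 23 is prime, by Fermat 9^(-1) ≡ 9^{21} ≡ 18 mod 23. Verify: 9 × 18 = 162 ≡ 1 mod 23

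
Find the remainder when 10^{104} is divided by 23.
By Fermat: 10^{22} ≡ 1 mod 23. 104 = 4×22 + 16. So 10^{104} ≡ 10^{16} ≡ 4 mod 23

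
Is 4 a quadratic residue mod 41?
By Euler's criterion: 4^{20} ≡ 1 mod 41. Since this equals 1, 4 is a QR.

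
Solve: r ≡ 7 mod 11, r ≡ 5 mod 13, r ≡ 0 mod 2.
M = 11 × 13 × 2 = 286. M₁ = 26, y₁ ≡ 3 mod 11. M₂ = 22, y₂ ≡ 3 mod 13. M₃ = 143, y₃ ≡ 1 mod 2. r = 7×26×3 + 5×22×3 + 0×143×1 ≡ 18 mod 286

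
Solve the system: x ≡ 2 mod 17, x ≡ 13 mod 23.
M = 17 × 23 = 391. M₁ = 23, y₁ ≡ 3 mod 17. M₂ = 17, y₂ ≡ 19 mod 23. x = 2×23×3 + 13×17×19 ≡ 36 mod 391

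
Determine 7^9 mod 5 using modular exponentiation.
Using Fermat: 7^{4} ≡ 1 mod 5. 9 ≡ 1 mod 4. So 7^{9} ≡ 7^{1} ≡ 2 mod 5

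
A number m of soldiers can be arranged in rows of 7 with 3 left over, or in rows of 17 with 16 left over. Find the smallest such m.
M = 7 × 17 = 119. M₁ = 17, y₁ ≡ 5 mod 7. M₂ = 7, y₂ ≡ 5 mod 17. m = 3×17×5 + 16×7×5 ≡ 101 mod 119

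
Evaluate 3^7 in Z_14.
By repeated squaring (mod 14): 3^{1}≡3, 3^{2}≡9, 3^{4}≡11. Then 3^{7} = 3^{4+2+1} ≡ 11 × 9 × 3 ≡ 3 (mod 14)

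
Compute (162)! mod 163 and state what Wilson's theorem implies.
(162)! mod 163 = 162. Since this equals -1 (mod 163), Wilson confirms 163 is prime.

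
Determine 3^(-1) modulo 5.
Since 5 is prime, by Fermat 3^(-1) ≡ 3^{3} ≡ 2 mod 5. Verify: 3 × 2 = 6 ≡ 1 mod 5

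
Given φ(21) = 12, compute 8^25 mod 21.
By Euler: 8^{12} ≡ 1 mod 21 since gcd(8, 21) = 1. 25 = 2×12 + 1. So 8^{25} ≡ 8^{1} ≡ 8 mod 21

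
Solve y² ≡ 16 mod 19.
The square roots of 16 mod 19 are 4 and 15. Verify: 4² = 16 ≡ 16 mod 19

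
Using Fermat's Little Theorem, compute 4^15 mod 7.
By Fermat: 4^{6} ≡ 1 (mod 7). 15 = 2×6 + 3. So 4^{15} ≡ 4^{3} ≡ 1 (mod 7)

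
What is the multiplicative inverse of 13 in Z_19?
Since 19 is prime, by Fermat 13^(-1) ≡ 13^{17} ≡ 3 mod 19. Verify: 13 × 3 = 39 ≡ 1 mod 19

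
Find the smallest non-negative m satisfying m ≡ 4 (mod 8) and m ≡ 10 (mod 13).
M = 8 × 13 = 104. M₁ = 13, y₁ ≡ 5 (mod 8). M₂ = 8, y₂ ≡ 5 (mod 13). m = 4×13×5 + 10×8×5 ≡ 36 (mod 104)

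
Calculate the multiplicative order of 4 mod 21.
Powers of 4 mod 21: 4^1≡4, 4^2≡16, 4^3≡1. ord_21(4) = 3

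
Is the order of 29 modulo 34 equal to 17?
Powers of 29 mod 34: 29^1≡29, 29^2≡25, 29^3≡11, 29^4≡13, 29^5≡3, 29^6≡19, 29^7≡7, 29^8≡33, 29^9≡5, 29^10≡9, 29^11≡23, 29^12≡21, 29^13≡31, 29^14≡15, 29^15≡27, 29^16≡1. Already 29^16≡1, so the order is 16 < 17. No, the actual order is 16.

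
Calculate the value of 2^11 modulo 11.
Using Fermat: 2^{10} ≡ 1 mod 11. 11 ≡ 1 mod 10. So 2^{11} ≡ 2^{1} ≡ 2 mod 11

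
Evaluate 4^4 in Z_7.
4^{4} = 256 ≡ 4 (mod 7)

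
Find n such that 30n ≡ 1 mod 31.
Since 31 is prime, by Fermat 30^(-1) ≡ 30^{29} ≡ 30 mod 31. Verify: 30 × 30 = 900 ≡ 1 mod 31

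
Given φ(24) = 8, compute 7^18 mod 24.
By Euler: 7^{8} ≡ 1 mod 24 since gcd(7, 24) = 1. 18 = 2×8 + 2. So 7^{18} ≡ 7^{2} ≡ 1 mod 24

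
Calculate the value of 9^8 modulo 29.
By repeated squaring (mod 29): 9^{1}≡9, 9^{2}≡23, 9^{4}≡7, 9^{8}≡20. So 9^{8} ≡ 20 (mod 29)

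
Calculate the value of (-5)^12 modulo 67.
By repeated squaring (mod 67): (-5)^{1}≡62, (-5)^{2}≡25, (-5)^{4}≡22, (-5)^{8}≡15. Then (-5)^{12} = (-5)^{8+4} ≡ 15 × 22 ≡ 62 (mod 67)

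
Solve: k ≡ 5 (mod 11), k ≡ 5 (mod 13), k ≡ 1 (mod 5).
M = 11 × 13 × 5 = 715. M₁ = 65, y₁ ≡ 10 (mod 11). M₂ = 55, y₂ ≡ 9 (mod 13). M₃ = 143, y₃ ≡ 2 (mod 5). k = 5×65×10 + 5×55×9 + 1×143×2 ≡ 291 (mod 715)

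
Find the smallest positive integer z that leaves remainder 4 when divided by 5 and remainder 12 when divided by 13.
M = 5 × 13 = 65. M₁ = 13, y₁ ≡ 2 (mod 5). M₂ = 5, y₂ ≡ 8 (mod 13). z = 4×13×2 + 12×5×8 ≡ 64 (mod 65)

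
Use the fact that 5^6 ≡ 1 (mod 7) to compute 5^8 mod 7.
By Fermat: 5^{6} ≡ 1 (mod 7). So 5^{8} = 5^{6} · 5^{2} ≡ 5^{2} ≡ 4 (mod 7)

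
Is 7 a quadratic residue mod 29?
By Euler's criterion: 7^{14} ≡ 1 mod 29. Since this equals 1, 7 is a QR.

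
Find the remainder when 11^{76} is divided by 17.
By Fermat: 11^{16} ≡ 1 (mod 17). 76 = 4×16 + 12. So 11^{76} ≡ 11^{12} ≡ 13 (mod 17)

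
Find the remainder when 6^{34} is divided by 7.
By Fermat: 6^{6} ≡ 1 (mod 7). 34 = 5×6 + 4. So 6^{34} ≡ 6^{4} ≡ 1 (mod 7)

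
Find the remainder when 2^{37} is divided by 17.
By Fermat: 2^{16} ≡ 1 (mod 17). 37 = 2×16 + 5. So 2^{37} ≡ 2^{5} ≡ 15 (mod 17)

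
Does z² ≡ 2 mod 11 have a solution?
By Euler's criterion: 2^{5} ≡ 10 mod 11. Since this equals -1 (≡ 10), 2 is not a QR.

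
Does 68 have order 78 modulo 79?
ord_79(68) divides 78. For each prime q|78: 68^{39}≡78, 68^{26}≡55, 68^{6}≡65, none ≡ 1. So 68 has order 78 and is a primitive root mod 79.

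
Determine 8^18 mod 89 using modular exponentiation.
By repeated squaring (mod 89): 8^{1}≡8, 8^{2}≡64, 8^{4}≡2, 8^{8}≡4, 8^{16}≡16. Then 8^{18} = 8^{16+2} ≡ 16 × 64 ≡ 45 (mod 89)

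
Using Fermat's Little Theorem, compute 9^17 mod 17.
By Fermat: 9^{16} ≡ 1 (mod 17). So 9^{17} = 9^{16} · 9^{1} ≡ 9^{1} ≡ 9 (mod 17)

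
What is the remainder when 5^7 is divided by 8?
By repeated squaring (mod 8): 5^{1}≡5, 5^{2}≡1, 5^{4}≡1. Then 5^{7} = 5^{4+2+1} ≡ 1 × 1 × 5 ≡ 5 (mod 8)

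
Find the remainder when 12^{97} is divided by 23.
By Fermat: 12^{22} ≡ 1 mod 23. 97 = 4×22 + 9. So 12^{97} ≡ 12^{9} ≡ 4 mod 23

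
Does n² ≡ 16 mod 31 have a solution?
By Euler's criterion: 16^{15} ≡ 1 mod 31. Since this equals 1, 16 is a QR.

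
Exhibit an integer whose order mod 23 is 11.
2 has order 11 mod 23 since 2^{11} ≡ 1 (mod 23) and no smaller power works.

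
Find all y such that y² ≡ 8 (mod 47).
The square roots of 8 mod 47 are 14 and 33. Verify: 14² = 196 ≡ 8 (mod 47)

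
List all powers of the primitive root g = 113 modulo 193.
113^1, 113^2, ..., 113^{192} mod 193: [113, 31, 29, 189, 127, 69, 77, 16, 71, 110, 78, 129, 102, 139, 74, 63, 171, 23, 90, 134, 88, 101, 26, 43, 34, 175, 89, 21, 57, 72, 30, 109, 158, 98, 73, 143, 140, 187, 94, 7, 19, 24, 10, 165, 117, 97, 153, 112, 111, 191, 160, 131, 135, 8, 132, 55, 39, 161, 51, 166, 37, 128, 182, 108, 45, 67, 44, 147, 13, 118, 17, 184, 141, 107, 125, 36, 15, 151, 79, 49, 133, 168, 70, 190, 47, 100, 106, 12, 5, 179, 155, 145, 173, 56, 152, 192, 80, 162, 164, 4, 66, 124, 116, 177, 122, 83, 115, 64, 91, 54, 119, 130, 22, 170, 103, 59, 105, 92, 167, 150, 159, 18, 104, 172, 136, 121, 163, 84, 35, 95, 120, 50, 53, 6, 99, 186, 174, 169, 183, 28, 76, 96, 40, 81, 82, 2, 33, 62, 58, 185, 61, 138, 154, 32, 142, 27, 156, 65, 11, 85, 148, 126, 149, 46, 180, 75, 176, 9, 52, 86, 68, 157, 178, 42, 114, 144, 60, 25, 123, 3, 146, 93, 87, 181, 188, 14, 38, 48, 20, 137, 41, 1]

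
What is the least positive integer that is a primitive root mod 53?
g = 2. Powers: [2, 4, 8, 16, 32, 11, 22, 44, 35, 17, ...] generates all 52 non-zero residues.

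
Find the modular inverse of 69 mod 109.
Since 109 is prime, by Fermat 69^(-1) ≡ 69^{107} ≡ 79 (mod 109). Verify: 69 × 79 = 5451 ≡ 1 (mod 109)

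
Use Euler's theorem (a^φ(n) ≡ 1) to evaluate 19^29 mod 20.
By Euler: 19^{8} ≡ 1 (mod 20) since gcd(19, 20) = 1. 29 = 3×8 + 5. So 19^{29} ≡ 19^{5} ≡ 19 (mod 20)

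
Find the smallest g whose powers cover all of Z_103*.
g = 5. For each prime q|102: 5^{51}≡102, 5^{34}≡56, 5^{6}≡72, none ≡ 1, so ord_103(5) = 102 and 5 is a primitive root.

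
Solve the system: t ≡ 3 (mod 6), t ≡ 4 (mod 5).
M = 6 × 5 = 30. M₁ = 5, y₁ ≡ 5 (mod 6). M₂ = 6, y₂ ≡ 1 (mod 5). t = 3×5×5 + 4×6×1 ≡ 9 (mod 30)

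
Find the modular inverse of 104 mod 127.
Since 127 is prime, by Fermat 104^(-1) ≡ 104^{125} ≡ 11 (mod 127). Verify: 104 × 11 = 1144 ≡ 1 (mod 127)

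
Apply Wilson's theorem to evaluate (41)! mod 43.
(42)! = (41)! × (42) ≡ -1 mod 43. So (41)! ≡ -1 × (42)^(-1) ≡ (-1)×(-1) = 1 mod 43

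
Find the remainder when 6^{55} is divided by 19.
By Fermat: 6^{18} ≡ 1 (mod 19). 55 = 3×18 + 1. So 6^{55} ≡ 6^{1} ≡ 6 (mod 19)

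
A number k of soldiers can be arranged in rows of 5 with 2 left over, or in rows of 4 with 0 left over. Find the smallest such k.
M = 5 × 4 = 20. M₁ = 4, y₁ ≡ 4 (mod 5). M₂ = 5, y₂ ≡ 1 (mod 4). k = 2×4×4 + 0×5×1 ≡ 12 (mod 20)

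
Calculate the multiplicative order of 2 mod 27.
Powers of 2 mod 27: 2^1≡2, 2^2≡4, 2^3≡8, 2^4≡16, 2^5≡5, 2^6≡10, 2^7≡20, 2^8≡13, 2^9≡26, 2^10≡25, 2^11≡23, 2^12≡19, 2^13≡11, 2^14≡22, 2^15≡17, 2^16≡7, 2^17≡14, 2^18≡1. Order = 18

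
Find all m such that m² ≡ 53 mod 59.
The square roots of 53 mod 59 are 17 and 42. Verify: 17² = 289 ≡ 53 mod 59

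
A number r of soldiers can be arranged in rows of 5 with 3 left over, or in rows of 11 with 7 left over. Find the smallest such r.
M = 5 × 11 = 55. M₁ = 11, y₁ ≡ 1 (mod 5). M₂ = 5, y₂ ≡ 9 (mod 11). r = 3×11×1 + 7×5×9 ≡ 18 (mod 55)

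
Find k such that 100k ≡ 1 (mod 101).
Since 101 is prime, by Fermat 100^(-1) ≡ 100^{99} ≡ 100 (mod 101). Verify: 100 × 100 = 10000 ≡ 1 (mod 101)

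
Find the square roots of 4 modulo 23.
The square roots of 4 mod 23 are 2 and 21. Verify: 2² = 4 ≡ 4 mod 23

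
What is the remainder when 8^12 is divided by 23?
By repeated squaring mod 23: 8^{1}≡8, 8^{2}≡18, 8^{4}≡2, 8^{8}≡4. Then 8^{12} = 8^{8+4} ≡ 4 × 2 ≡ 8 mod 23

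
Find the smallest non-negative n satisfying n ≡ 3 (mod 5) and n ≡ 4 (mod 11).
M = 5 × 11 = 55. M₁ = 11, y₁ ≡ 1 (mod 5). M₂ = 5, y₂ ≡ 9 (mod 11). n = 3×11×1 + 4×5×9 ≡ 48 (mod 55)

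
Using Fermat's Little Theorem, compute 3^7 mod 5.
By Fermat: 3^{4} ≡ 1 mod 5. So 3^{7} = 3^{4} · 3^{3} ≡ 3^{3} ≡ 2 mod 5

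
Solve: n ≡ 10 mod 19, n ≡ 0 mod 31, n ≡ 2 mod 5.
M = 19 × 31 × 5 = 2945. M₁ = 155, y₁ ≡ 13 mod 19. M₂ = 95, y₂ ≡ 16 mod 31. M₃ = 589, y₃ ≡ 4 mod 5. n = 10×155×13 + 0×95×16 + 2×589×4 ≡ 1302 mod 2945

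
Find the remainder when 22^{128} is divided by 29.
By Fermat: 22^{28} ≡ 1 (mod 29). 128 = 4×28 + 16. So 22^{128} ≡ 22^{16} ≡ 20 (mod 29)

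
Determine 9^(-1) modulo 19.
Since 19 is prime, by Fermat 9^(-1) ≡ 9^{17} ≡ 17 (mod 19). Verify: 9 × 17 = 153 ≡ 1 (mod 19)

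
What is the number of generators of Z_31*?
A prime p has φ(p-1) primitive roots; here φ(30) = 8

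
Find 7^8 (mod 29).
By repeated squaring (mod 29): 7^{1}≡7, 7^{2}≡20, 7^{4}≡23, 7^{8}≡7. So 7^{8} ≡ 7 (mod 29)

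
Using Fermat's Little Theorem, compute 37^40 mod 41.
By Fermat's Little Theorem, 37^{40} ≡ 1 (mod 41) since 41 is prime and gcd(37, 41) = 1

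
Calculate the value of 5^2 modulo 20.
5^{2} = 25 ≡ 5 (mod 20)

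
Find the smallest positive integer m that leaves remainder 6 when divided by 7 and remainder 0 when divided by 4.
M = 7 × 4 = 28. M₁ = 4, y₁ ≡ 2 (mod 7). M₂ = 7, y₂ ≡ 3 (mod 4). m = 6×4×2 + 0×7×3 ≡ 20 (mod 28)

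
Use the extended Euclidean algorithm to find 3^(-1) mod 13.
Extended GCD: 3(-4) + 13(1) = 1. So 3^(-1) ≡ -4 ≡ 9 (mod 13). Verify: 3 × 9 = 27 ≡ 1 (mod 13)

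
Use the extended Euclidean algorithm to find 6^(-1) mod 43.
Extended GCD: 6(-7) + 43(1) = 1. So 6^(-1) ≡ -7 ≡ 36 mod 43. Verify: 6 × 36 = 216 ≡ 1 mod 43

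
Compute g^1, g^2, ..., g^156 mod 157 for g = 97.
97^1, 97^2, ..., 97^{156} mod 157: [97, 146, 32, 121, 119, 82, 104, 40, 112, 31, 24, 130, 50, 140, 78, 30, 84, 141, 18, 19, 116, 105, 137, 101, 63, 145, 92, 132, 87, 118, 142, 115, 8, 148, 69, 99, 26, 10, 28, 47, 6, 111, 91, 35, 98, 86, 21, 153, 83, 44, 29, 144, 152, 143, 55, 154, 23, 33, 61, 108, 114, 68, 2, 37, 135, 64, 85, 81, 7, 51, 80, 67, 62, 48, 103, 100, 123, 156, 60, 11, 125, 36, 38, 75, 53, 117, 45, 126, 133, 27, 107, 17, 79, 127, 73, 16, 139, 138, 41, 52, 20, 56, 94, 12, 65, 25, 70, 39, 15, 42, 149, 9, 88, 58, 131, 147, 129, 110, 151, 46, 66, 122, 59, 71, 136, 4, 74, 113, 128, 13, 5, 14, 102, 3, 134, 124, 96, 49, 43, 89, 155, 120, 22, 93, 72, 76, 150, 106, 77, 90, 95, 109, 54, 57, 34, 1]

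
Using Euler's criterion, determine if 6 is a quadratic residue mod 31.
By Euler's criterion: 6^{15} ≡ 30 mod 31. Since this equals -1 (≡ 30), 6 is not a QR.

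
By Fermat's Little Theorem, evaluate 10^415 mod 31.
By Fermat: 10^{30} ≡ 1 mod 31. 415 ≡ 25 mod 30. So 10^{415} ≡ 10^{25} ≡ 5 mod 31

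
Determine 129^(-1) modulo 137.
Since 137 is prime, by Fermat 129^(-1) ≡ 129^{135} ≡ 17 (mod 137). Verify: 129 × 17 = 2193 ≡ 1 (mod 137)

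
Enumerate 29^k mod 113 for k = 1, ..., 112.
29^1, 29^2, ..., 29^{112} mod 113: [29, 50, 94, 14, 67, 22, 73, 83, 34, 82, 5, 32, 24, 18, 70, 109, 110, 26, 76, 57, 71, 25, 47, 7, 90, 11, 93, 98, 17, 41, 59, 16, 12, 9, 35, 111, 55, 13, 38, 85, 92, 69, 80, 60, 45, 62, 103, 49, 65, 77, 86, 8, 6, 61, 74, 112, 84, 63, 19, 99, 46, 91, 40, 30, 79, 31, 108, 81, 89, 95, 43, 4, 3, 87, 37, 56, 42, 88, 66, 106, 23, 102, 20, 15, 96, 72, 54, 97, 101, 104, 78, 2, 58, 100, 75, 28, 21, 44, 33, 53, 68, 51, 10, 64, 48, 36, 27, 105, 107, 52, 39, 1]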